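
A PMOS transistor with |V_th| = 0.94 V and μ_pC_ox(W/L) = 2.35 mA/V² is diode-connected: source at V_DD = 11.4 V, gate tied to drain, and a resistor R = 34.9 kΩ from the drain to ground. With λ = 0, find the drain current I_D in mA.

I_D = 0.286 mA

With gate tied to drain, V_SG = V_SD ≥ V_SG − |V_th|, so the device is in saturation.
KCL at the drain: ½ k_p (V_SG − |V_th|)² = (V_DD − V_SG)/R.
Let x = V_SG − 0.94. Then 41 x² + x − 10.46 = 0, giving x = 0.493 V (positive root), so V_SG = 1.43 V.
I_D = (V_DD − V_SG)/R = (11.4 − 1.43) / 34.9 = 0.286 mA.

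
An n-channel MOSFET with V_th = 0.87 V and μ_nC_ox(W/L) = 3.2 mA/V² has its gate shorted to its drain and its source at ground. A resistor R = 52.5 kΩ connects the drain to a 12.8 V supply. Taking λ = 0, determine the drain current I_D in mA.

With gate tied to drain, V_GS = V_DS ≥ V_GS − V_th, so the device is in saturation.
KCL at the drain: ½ k_n (V_GS − V_th)² = (V_DD − V_GS)/R.
Let x = V_GS − 0.87. Then 84 x² + x − 11.93 = 0, giving x = 0.371 V (positive root), so V_GS = 1.24 V.
I_D = (V_DD − V_GS)/R = (12.8 − 1.24) / 52.5 = 0.22 mA.

I_D = 0.220 mA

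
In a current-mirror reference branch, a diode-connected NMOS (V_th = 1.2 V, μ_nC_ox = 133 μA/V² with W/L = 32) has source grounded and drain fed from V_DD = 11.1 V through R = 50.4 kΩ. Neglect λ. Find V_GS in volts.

With gate tied to drain, V_GS = V_DS ≥ V_GS − V_th, so the device is in saturation.
k_n = μ_nC_ox · (W/L) = 4.256 mA/V².
KCL at the drain: ½ k_n (V_GS − V_th)² = (V_DD − V_GS)/R.
Let x = V_GS − 1.2. Then 107 x² + x − 9.9 = 0, giving x = 0.299 V (positive root), so V_GS = 1.5 V.
I_D = (V_DD − V_GS)/R = (11.1 − 1.5) / 50.4 = 0.19 mA.

V_GS = 1.50 V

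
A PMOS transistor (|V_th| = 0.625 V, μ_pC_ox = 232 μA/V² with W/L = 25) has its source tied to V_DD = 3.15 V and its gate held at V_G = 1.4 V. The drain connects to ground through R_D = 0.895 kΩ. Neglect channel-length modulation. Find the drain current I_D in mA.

I_D = 2.86 mA

V_SG = V_DD − V_G = 3.15 − 1.4 = 1.75 V, so V_ov = 1.75 − 0.625 = 1.12 V.
k_p = μ_pC_ox · (W/L) = 5.8 mA/V².
Assume saturation: I_D = ½ k_p V_ov² = 0.5 × 5.8 × 1.12² = 3.67 mA, giving V_SD = V_DD − I_D R_D = 3.15 − 3.67 × 0.895 = -0.135 V.
But -0.135 V < V_ov = 1.12 V, so the device is actually in triode.
In triode I_D = k_p[V_ov V_SD − ½ V_SD²] and I_D = (V_DD − V_SD)/R_D. Equating: 2.6 V_SD² − 6.84 V_SD + 3.15 = 0, giving V_SD = 0.595 V (the root below V_ov).
I_D = (3.15 − 0.595) / 0.895 = 2.86 mA.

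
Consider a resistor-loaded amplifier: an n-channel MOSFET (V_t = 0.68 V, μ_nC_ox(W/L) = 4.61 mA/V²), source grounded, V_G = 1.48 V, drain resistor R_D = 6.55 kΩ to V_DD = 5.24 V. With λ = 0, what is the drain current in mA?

V_GS = V_G = 1.48 V, so V_ov = 1.48 − 0.68 = 0.8 V.
Assume saturation: I_D = ½ k_n V_ov² = 0.5 × 4.61 × 0.8² = 1.48 mA, giving V_DS = V_DD − I_D R_D = 5.24 − 1.48 × 6.55 = -4.42 V.
But -4.42 V < V_ov = 0.8 V, so the device is actually in triode.
In triode I_D = k_n[V_ov V_DS − ½ V_DS²] and I_D = (V_DD − V_DS)/R_D. Equating: 15.1 V_DS² − 25.16 V_DS + 5.24 = 0, giving V_DS = 0.244 V (the root below V_ov).
I_D = (5.24 − 0.244) / 6.55 = 0.763 mA.

I_D = 0.763 mA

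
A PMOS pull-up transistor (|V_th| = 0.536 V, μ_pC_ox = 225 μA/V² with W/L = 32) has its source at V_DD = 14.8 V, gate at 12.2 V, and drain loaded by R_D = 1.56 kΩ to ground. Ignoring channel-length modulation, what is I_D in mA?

V_SG = V_DD − V_G = 14.8 − 12.2 = 2.6 V, so V_ov = 2.6 − 0.536 = 2.06 V.
k_p = μ_pC_ox · (W/L) = 7.2 mA/V².
Assume saturation: I_D = ½ k_p V_ov² = 0.5 × 7.2 × 2.06² = 15.3 mA, giving V_SD = V_DD − I_D R_D = 14.8 − 15.3 × 1.56 = -9.12 V.
But -9.12 V < V_ov = 2.06 V, so the device is actually in triode.
In triode I_D = k_p[V_ov V_SD − ½ V_SD²] and I_D = (V_DD − V_SD)/R_D. Equating: 5.62 V_SD² − 24.18 V_SD + 14.8 = 0, giving V_SD = 0.739 V (the root below V_ov).
I_D = (14.8 − 0.739) / 1.56 = 9.01 mA.

I_D = 9.01 mA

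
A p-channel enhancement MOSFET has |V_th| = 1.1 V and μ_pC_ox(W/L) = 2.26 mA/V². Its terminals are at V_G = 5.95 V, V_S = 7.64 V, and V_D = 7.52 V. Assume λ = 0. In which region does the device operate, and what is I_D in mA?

V_SG = V_S − V_G = 7.64 − 5.95 = 1.69 V; V_SD = V_S − V_D = 7.64 − 7.52 = 0.12 V.
V_ov = V_SG − |V_th| = 1.69 − 1.1 = 0.59 V.
Since V_SD = 0.12 V < V_ov = 0.59 V, the device is in the triode region.
I_D = k_p [V_ov · V_SD − ½ V_SD²] = 2.26 × [0.59 × 0.12 − 0.5 × 0.12²] = 0.144 mA.

Triode; I_D = 0.144 mA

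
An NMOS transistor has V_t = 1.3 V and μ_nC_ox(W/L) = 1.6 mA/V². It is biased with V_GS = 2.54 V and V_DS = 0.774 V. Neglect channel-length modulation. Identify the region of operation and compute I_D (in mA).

V_ov = V_GS − V_t = 2.54 − 1.3 = 1.24 V.
Since V_DS = 0.774 V < V_ov = 1.24 V, the device is in the triode region.
I_D = k_n [V_ov · V_DS − ½ V_DS²] = 1.6 × [1.24 × 0.774 − 0.5 × 0.774²] = 1.06 mA.

Triode; I_D = 1.06 mA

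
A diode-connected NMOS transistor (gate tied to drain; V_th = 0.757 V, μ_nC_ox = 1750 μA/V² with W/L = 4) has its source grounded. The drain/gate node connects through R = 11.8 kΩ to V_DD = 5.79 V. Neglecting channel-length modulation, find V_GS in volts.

With gate tied to drain, V_GS = V_DS ≥ V_GS − V_th, so the device is in saturation.
k_n = μ_nC_ox · (W/L) = 7 mA/V².
KCL at the drain: ½ k_n (V_GS − V_th)² = (V_DD − V_GS)/R.
Let x = V_GS − 0.757. Then 41.3 x² + x − 5.033 = 0, giving x = 0.337 V (positive root), so V_GS = 1.09 V.
I_D = (V_DD − V_GS)/R = (5.79 − 1.09) / 11.8 = 0.398 mA.

V_GS = 1.09 V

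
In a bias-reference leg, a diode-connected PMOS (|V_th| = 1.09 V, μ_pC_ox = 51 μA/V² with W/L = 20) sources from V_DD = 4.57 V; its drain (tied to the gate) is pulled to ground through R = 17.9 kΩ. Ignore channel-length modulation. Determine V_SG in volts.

With gate tied to drain, V_SG = V_SD ≥ V_SG − |V_th|, so the device is in saturation.
k_p = μ_pC_ox · (W/L) = 1.02 mA/V².
KCL at the drain: ½ k_p (V_SG − |V_th|)² = (V_DD − V_SG)/R.
Let x = V_SG − 1.09. Then 9.13 x² + x − 3.48 = 0, giving x = 0.565 V (positive root), so V_SG = 1.66 V.
I_D = (V_DD − V_SG)/R = (4.57 − 1.66) / 17.9 = 0.163 mA.

V_SG = 1.66 V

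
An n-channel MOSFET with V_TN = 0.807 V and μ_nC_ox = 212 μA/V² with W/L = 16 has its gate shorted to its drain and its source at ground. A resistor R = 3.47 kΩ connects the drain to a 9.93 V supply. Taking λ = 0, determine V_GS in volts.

With gate tied to drain, V_GS = V_DS ≥ V_GS − V_TN, so the device is in saturation.
k_n = μ_nC_ox · (W/L) = 3.392 mA/V².
KCL at the drain: ½ k_n (V_GS − V_TN)² = (V_DD − V_GS)/R.
Let x = V_GS − 0.807. Then 5.89 x² + x − 9.123 = 0, giving x = 1.16 V (positive root), so V_GS = 1.97 V.
I_D = (V_DD − V_GS)/R = (9.93 − 1.97) / 3.47 = 2.29 mA.

V_GS = 1.97 V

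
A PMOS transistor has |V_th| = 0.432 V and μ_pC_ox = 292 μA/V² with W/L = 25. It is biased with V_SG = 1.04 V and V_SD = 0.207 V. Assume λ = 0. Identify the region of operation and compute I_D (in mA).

Triode; I_D = 0.762 mA

k_p = μ_pC_ox · (W/L) = 7.3 mA/V².
V_ov = V_SG − |V_th| = 1.04 − 0.432 = 0.608 V.
Since V_SD = 0.207 V < V_ov = 0.608 V, the device is in the triode region.
I_D = k_p [V_ov · V_SD − ½ V_SD²] = 7.3 × [0.608 × 0.207 − 0.5 × 0.207²] = 0.762 mA.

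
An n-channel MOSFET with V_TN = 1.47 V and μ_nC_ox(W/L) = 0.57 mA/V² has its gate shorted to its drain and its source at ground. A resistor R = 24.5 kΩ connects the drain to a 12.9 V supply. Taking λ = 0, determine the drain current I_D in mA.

With gate tied to drain, V_GS = V_DS ≥ V_GS − V_TN, so the device is in saturation.
KCL at the drain: ½ k_n (V_GS − V_TN)² = (V_DD − V_GS)/R.
Let x = V_GS − 1.47. Then 6.98 x² + x − 11.43 = 0, giving x = 1.21 V (positive root), so V_GS = 2.68 V.
I_D = (V_DD − V_GS)/R = (12.9 − 2.68) / 24.5 = 0.417 mA.

I_D = 0.417 mA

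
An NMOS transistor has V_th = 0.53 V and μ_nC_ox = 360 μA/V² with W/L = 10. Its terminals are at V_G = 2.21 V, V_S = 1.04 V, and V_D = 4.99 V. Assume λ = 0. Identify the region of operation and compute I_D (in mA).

V_GS = V_G − V_S = 2.21 − 1.04 = 1.17 V; V_DS = V_D − V_S = 4.99 − 1.04 = 3.95 V.
k_n = μ_nC_ox · (W/L) = 3.6 mA/V².
V_ov = V_GS − V_th = 1.17 − 0.53 = 0.64 V.
Since V_DS = 3.95 V ≥ V_ov = 0.64 V, the device is in saturation.
I_D = ½ k_n V_ov² = 0.5 × 3.6 × 0.64² = 0.737 mA.

Saturation; I_D = 0.737 mA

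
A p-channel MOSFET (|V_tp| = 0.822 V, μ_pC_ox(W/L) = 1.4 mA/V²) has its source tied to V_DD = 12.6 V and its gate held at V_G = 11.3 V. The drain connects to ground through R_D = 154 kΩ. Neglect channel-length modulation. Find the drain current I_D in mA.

V_SG = V_DD − V_G = 12.6 − 11.3 = 1.3 V, so V_ov = 1.3 − 0.822 = 0.478 V.
Assume saturation: I_D = ½ k_p V_ov² = 0.5 × 1.4 × 0.478² = 0.16 mA, giving V_SD = V_DD − I_D R_D = 12.6 − 0.16 × 154 = -12 V.
But -12 V < V_ov = 0.478 V, so the device is actually in triode.
In triode I_D = k_p[V_ov V_SD − ½ V_SD²] and I_D = (V_DD − V_SD)/R_D. Equating: 108 V_SD² − 104.1 V_SD + 12.6 = 0, giving V_SD = 0.142 V (the root below V_ov).
I_D = (12.6 − 0.142) / 154 = 0.0809 mA.

I_D = 0.0809 mA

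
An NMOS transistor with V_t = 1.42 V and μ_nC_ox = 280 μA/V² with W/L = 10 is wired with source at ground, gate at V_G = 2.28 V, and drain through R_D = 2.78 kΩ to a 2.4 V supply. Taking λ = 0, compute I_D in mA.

I_D = 0.724 mA

V_GS = V_G = 2.28 V, so V_ov = 2.28 − 1.42 = 0.86 V.
k_n = μ_nC_ox · (W/L) = 2.8 mA/V².
Assume saturation: I_D = ½ k_n V_ov² = 0.5 × 2.8 × 0.86² = 1.04 mA, giving V_DS = V_DD − I_D R_D = 2.4 − 1.04 × 2.78 = -0.479 V.
But -0.479 V < V_ov = 0.86 V, so the device is actually in triode.
In triode I_D = k_n[V_ov V_DS − ½ V_DS²] and I_D = (V_DD − V_DS)/R_D. Equating: 3.89 V_DS² − 7.694 V_DS + 2.4 = 0, giving V_DS = 0.388 V (the root below V_ov).
I_D = (2.4 − 0.388) / 2.78 = 0.724 mA.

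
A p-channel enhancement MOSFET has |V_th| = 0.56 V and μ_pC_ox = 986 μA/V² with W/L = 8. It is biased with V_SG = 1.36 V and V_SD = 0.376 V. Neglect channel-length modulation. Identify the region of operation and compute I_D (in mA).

Triode; I_D = 1.82 mA

k_p = μ_pC_ox · (W/L) = 7.888 mA/V².
V_ov = V_SG − |V_th| = 1.36 − 0.56 = 0.8 V.
Since V_SD = 0.376 V < V_ov = 0.8 V, the device is in the triode region.
I_D = k_p [V_ov · V_SD − ½ V_SD²] = 7.888 × [0.8 × 0.376 − 0.5 × 0.376²] = 1.82 mA.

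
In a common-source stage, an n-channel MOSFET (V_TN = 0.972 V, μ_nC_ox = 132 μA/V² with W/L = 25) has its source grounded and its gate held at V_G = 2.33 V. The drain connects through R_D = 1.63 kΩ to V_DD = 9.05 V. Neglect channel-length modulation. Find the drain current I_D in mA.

V_GS = V_G = 2.33 V, so V_ov = 2.33 − 0.972 = 1.36 V.
k_n = μ_nC_ox · (W/L) = 3.3 mA/V².
Assume saturation: I_D = ½ k_n V_ov² = 0.5 × 3.3 × 1.36² = 3.04 mA, giving V_DS = V_DD − I_D R_D = 9.05 − 3.04 × 1.63 = 4.09 V.
V_DS = 4.09 V ≥ V_ov = 1.36 V, confirming saturation.

I_D = 3.04 mA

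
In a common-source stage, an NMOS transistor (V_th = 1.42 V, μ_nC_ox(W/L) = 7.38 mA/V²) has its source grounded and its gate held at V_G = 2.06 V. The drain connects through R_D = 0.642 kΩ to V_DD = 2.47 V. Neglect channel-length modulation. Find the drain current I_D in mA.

V_GS = V_G = 2.06 V, so V_ov = 2.06 − 1.42 = 0.64 V.
Assume saturation: I_D = ½ k_n V_ov² = 0.5 × 7.38 × 0.64² = 1.51 mA, giving V_DS = V_DD − I_D R_D = 2.47 − 1.51 × 0.642 = 1.5 V.
V_DS = 1.5 V ≥ V_ov = 0.64 V, confirming saturation.

I_D = 1.51 mA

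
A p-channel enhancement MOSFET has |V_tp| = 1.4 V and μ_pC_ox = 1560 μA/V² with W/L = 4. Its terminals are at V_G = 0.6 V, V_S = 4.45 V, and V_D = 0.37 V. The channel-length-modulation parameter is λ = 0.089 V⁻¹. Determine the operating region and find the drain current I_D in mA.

V_SG = V_S − V_G = 4.45 − 0.6 = 3.85 V; V_SD = V_S − V_D = 4.45 − 0.37 = 4.08 V.
k_p = μ_pC_ox · (W/L) = 6.24 mA/V².
V_ov = V_SG − |V_tp| = 3.85 − 1.4 = 2.45 V.
Since V_SD = 4.08 V ≥ V_ov = 2.45 V, the device is in saturation.
I_D = ½ k_p V_ov² (1 + λ V_SD) = 0.5 × 6.24 × 2.45² × (1 + 0.089 × 4.08) = 25.5 mA.

Saturation; I_D = 25.5 mA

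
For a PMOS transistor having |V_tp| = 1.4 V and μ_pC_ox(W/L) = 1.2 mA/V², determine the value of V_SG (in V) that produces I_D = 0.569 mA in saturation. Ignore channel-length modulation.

V_SG = 2.37 V

In saturation I_D = ½ k_p (V_SG − |V_tp|)², so V_SG − |V_tp| = √(2 I_D / k_p) = √(2 × 0.569 / 1.2) = 0.974 V.
V_SG = 1.4 + 0.974 = 2.37 V.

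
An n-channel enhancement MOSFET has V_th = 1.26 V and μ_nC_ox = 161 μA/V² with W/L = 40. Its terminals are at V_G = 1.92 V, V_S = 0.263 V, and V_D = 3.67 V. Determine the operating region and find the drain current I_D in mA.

Saturation; I_D = 0.508 mA

V_GS = V_G − V_S = 1.92 − 0.263 = 1.66 V; V_DS = V_D − V_S = 3.67 − 0.263 = 3.41 V.
k_n = μ_nC_ox · (W/L) = 6.44 mA/V².
V_ov = V_GS − V_th = 1.66 − 1.26 = 0.397 V.
Since V_DS = 3.41 V ≥ V_ov = 0.397 V, the device is in saturation.
I_D = ½ k_n V_ov² = 0.5 × 6.44 × 0.397² = 0.508 mA.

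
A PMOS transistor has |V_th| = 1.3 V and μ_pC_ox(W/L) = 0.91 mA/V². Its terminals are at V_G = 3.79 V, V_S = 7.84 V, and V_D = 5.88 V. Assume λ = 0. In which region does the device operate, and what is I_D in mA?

V_SG = V_S − V_G = 7.84 − 3.79 = 4.05 V; V_SD = V_S − V_D = 7.84 − 5.88 = 1.96 V.
V_ov = V_SG − |V_th| = 4.05 − 1.3 = 2.75 V.
Since V_SD = 1.96 V < V_ov = 2.75 V, the device is in the triode region.
I_D = k_p [V_ov · V_SD − ½ V_SD²] = 0.91 × [2.75 × 1.96 − 0.5 × 1.96²] = 3.16 mA.

Triode; I_D = 3.16 mA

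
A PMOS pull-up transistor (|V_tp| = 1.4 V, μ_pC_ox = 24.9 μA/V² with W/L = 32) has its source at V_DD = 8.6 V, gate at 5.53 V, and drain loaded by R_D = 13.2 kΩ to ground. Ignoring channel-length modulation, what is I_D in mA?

I_D = 0.610 mA

V_SG = V_DD − V_G = 8.6 − 5.53 = 3.07 V, so V_ov = 3.07 − 1.4 = 1.67 V.
k_p = μ_pC_ox · (W/L) = 0.7968 mA/V².
Assume saturation: I_D = ½ k_p V_ov² = 0.5 × 0.7968 × 1.67² = 1.11 mA, giving V_SD = V_DD − I_D R_D = 8.6 − 1.11 × 13.2 = -6.07 V.
But -6.07 V < V_ov = 1.67 V, so the device is actually in triode.
In triode I_D = k_p[V_ov V_SD − ½ V_SD²] and I_D = (V_DD − V_SD)/R_D. Equating: 5.26 V_SD² − 18.56 V_SD + 8.6 = 0, giving V_SD = 0.548 V (the root below V_ov).
I_D = (8.6 − 0.548) / 13.2 = 0.61 mA.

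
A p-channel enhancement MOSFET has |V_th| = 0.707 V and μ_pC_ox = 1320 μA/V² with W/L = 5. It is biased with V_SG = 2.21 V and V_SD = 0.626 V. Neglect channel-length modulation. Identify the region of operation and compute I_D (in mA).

Triode; I_D = 4.92 mA

k_p = μ_pC_ox · (W/L) = 6.6 mA/V².
V_ov = V_SG − |V_th| = 2.21 − 0.707 = 1.5 V.
Since V_SD = 0.626 V < V_ov = 1.5 V, the device is in the triode region.
I_D = k_p [V_ov · V_SD − ½ V_SD²] = 6.6 × [1.5 × 0.626 − 0.5 × 0.626²] = 4.92 mA.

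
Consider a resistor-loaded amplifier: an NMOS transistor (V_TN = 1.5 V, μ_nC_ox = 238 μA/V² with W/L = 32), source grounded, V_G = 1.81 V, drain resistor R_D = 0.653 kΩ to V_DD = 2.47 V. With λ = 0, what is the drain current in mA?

I_D = 0.366 mA

V_GS = V_G = 1.81 V, so V_ov = 1.81 − 1.5 = 0.31 V.
k_n = μ_nC_ox · (W/L) = 7.616 mA/V².
Assume saturation: I_D = ½ k_n V_ov² = 0.5 × 7.616 × 0.31² = 0.366 mA, giving V_DS = V_DD − I_D R_D = 2.47 − 0.366 × 0.653 = 2.23 V.
V_DS = 2.23 V ≥ V_ov = 0.31 V, confirming saturation.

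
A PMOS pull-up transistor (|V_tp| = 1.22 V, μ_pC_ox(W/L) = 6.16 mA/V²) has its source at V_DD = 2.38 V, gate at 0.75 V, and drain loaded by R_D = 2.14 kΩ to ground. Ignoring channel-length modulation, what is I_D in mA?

I_D = 0.518 mA

V_SG = V_DD − V_G = 2.38 − 0.75 = 1.63 V, so V_ov = 1.63 − 1.22 = 0.41 V.
Assume saturation: I_D = ½ k_p V_ov² = 0.5 × 6.16 × 0.41² = 0.518 mA, giving V_SD = V_DD − I_D R_D = 2.38 − 0.518 × 2.14 = 1.27 V.
V_SD = 1.27 V ≥ V_ov = 0.41 V, confirming saturation.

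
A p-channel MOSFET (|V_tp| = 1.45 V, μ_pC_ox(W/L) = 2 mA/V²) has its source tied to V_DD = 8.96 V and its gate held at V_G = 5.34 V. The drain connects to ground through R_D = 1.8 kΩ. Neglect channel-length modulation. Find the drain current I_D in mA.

I_D = 4.18 mA

V_SG = V_DD − V_G = 8.96 − 5.34 = 3.62 V, so V_ov = 3.62 − 1.45 = 2.17 V.
Assume saturation: I_D = ½ k_p V_ov² = 0.5 × 2 × 2.17² = 4.71 mA, giving V_SD = V_DD − I_D R_D = 8.96 − 4.71 × 1.8 = 0.484 V.
But 0.484 V < V_ov = 2.17 V, so the device is actually in triode.
In triode I_D = k_p[V_ov V_SD − ½ V_SD²] and I_D = (V_DD − V_SD)/R_D. Equating: 1.8 V_SD² − 8.812 V_SD + 8.96 = 0, giving V_SD = 1.44 V (the root below V_ov).
I_D = (8.96 − 1.44) / 1.8 = 4.18 mA.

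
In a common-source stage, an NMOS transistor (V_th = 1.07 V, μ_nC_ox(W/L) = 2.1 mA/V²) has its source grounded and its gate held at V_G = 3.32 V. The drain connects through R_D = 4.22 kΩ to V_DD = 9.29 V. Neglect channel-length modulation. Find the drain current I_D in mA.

I_D = 2.08 mA

V_GS = V_G = 3.32 V, so V_ov = 3.32 − 1.07 = 2.25 V.
Assume saturation: I_D = ½ k_n V_ov² = 0.5 × 2.1 × 2.25² = 5.32 mA, giving V_DS = V_DD − I_D R_D = 9.29 − 5.32 × 4.22 = -13.1 V.
But -13.1 V < V_ov = 2.25 V, so the device is actually in triode.
In triode I_D = k_n[V_ov V_DS − ½ V_DS²] and I_D = (V_DD − V_DS)/R_D. Equating: 4.43 V_DS² − 20.94 V_DS + 9.29 = 0, giving V_DS = 0.496 V (the root below V_ov).
I_D = (9.29 − 0.496) / 4.22 = 2.08 mA.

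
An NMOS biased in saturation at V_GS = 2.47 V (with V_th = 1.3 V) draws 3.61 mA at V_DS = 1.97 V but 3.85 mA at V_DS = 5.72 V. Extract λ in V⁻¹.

λ = 0.0184 V⁻¹

With V_GS fixed, I_D ∝ (1 + λ V_DS) in saturation, so I_D2/I_D1 = (1 + λ V_DS2)/(1 + λ V_DS1).
3.85/3.61 = 1.066 = (1 + 5.72 λ)/(1 + 1.97 λ).
Solving: λ (I_D1 V_DS2 − I_D2 V_DS1) = I_D2 − I_D1, so λ = (3.85 − 3.61) / (3.61 × 5.72 − 3.85 × 1.97) = 0.24 / 13.1 = 0.0184 V⁻¹.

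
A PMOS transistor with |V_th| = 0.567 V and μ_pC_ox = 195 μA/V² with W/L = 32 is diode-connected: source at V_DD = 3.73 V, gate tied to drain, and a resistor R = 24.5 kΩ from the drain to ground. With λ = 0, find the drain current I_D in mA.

With gate tied to drain, V_SG = V_SD ≥ V_SG − |V_th|, so the device is in saturation.
k_p = μ_pC_ox · (W/L) = 6.24 mA/V².
KCL at the drain: ½ k_p (V_SG − |V_th|)² = (V_DD − V_SG)/R.
Let x = V_SG − 0.567. Then 76.4 x² + x − 3.163 = 0, giving x = 0.197 V (positive root), so V_SG = 0.764 V.
I_D = (V_DD − V_SG)/R = (3.73 − 0.764) / 24.5 = 0.121 mA.

I_D = 0.121 mA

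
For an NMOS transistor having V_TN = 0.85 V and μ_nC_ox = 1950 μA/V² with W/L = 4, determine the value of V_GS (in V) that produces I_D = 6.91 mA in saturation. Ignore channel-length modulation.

k_n = μ_nC_ox · (W/L) = 7.8 mA/V².
In saturation I_D = ½ k_n (V_GS − V_TN)², so V_GS − V_TN = √(2 I_D / k_n) = √(2 × 6.91 / 7.8) = 1.33 V.
V_GS = 0.85 + 1.33 = 2.18 V.

V_GS = 2.18 V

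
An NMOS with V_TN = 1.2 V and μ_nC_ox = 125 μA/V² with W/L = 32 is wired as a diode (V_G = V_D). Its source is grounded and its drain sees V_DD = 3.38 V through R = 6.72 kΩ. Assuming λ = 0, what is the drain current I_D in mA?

With gate tied to drain, V_GS = V_DS ≥ V_GS − V_TN, so the device is in saturation.
k_n = μ_nC_ox · (W/L) = 4 mA/V².
KCL at the drain: ½ k_n (V_GS − V_TN)² = (V_DD − V_GS)/R.
Let x = V_GS − 1.2. Then 13.4 x² + x − 2.18 = 0, giving x = 0.367 V (positive root), so V_GS = 1.57 V.
I_D = (V_DD − V_GS)/R = (3.38 − 1.57) / 6.72 = 0.27 mA.

I_D = 0.270 mA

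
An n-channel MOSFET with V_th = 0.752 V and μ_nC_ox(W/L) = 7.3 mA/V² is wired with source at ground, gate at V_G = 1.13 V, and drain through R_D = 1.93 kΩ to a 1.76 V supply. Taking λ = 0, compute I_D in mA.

V_GS = V_G = 1.13 V, so V_ov = 1.13 − 0.752 = 0.378 V.
Assume saturation: I_D = ½ k_n V_ov² = 0.5 × 7.3 × 0.378² = 0.522 mA, giving V_DS = V_DD − I_D R_D = 1.76 − 0.522 × 1.93 = 0.753 V.
V_DS = 0.753 V ≥ V_ov = 0.378 V, confirming saturation.

I_D = 0.522 mA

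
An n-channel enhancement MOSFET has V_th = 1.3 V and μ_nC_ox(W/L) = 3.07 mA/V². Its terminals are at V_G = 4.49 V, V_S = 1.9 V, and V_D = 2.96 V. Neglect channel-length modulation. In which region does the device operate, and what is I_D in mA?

Triode; I_D = 2.47 mA

V_GS = V_G − V_S = 4.49 − 1.9 = 2.59 V; V_DS = V_D − V_S = 2.96 − 1.9 = 1.06 V.
V_ov = V_GS − V_th = 2.59 − 1.3 = 1.29 V.
Since V_DS = 1.06 V < V_ov = 1.29 V, the device is in the triode region.
I_D = k_n [V_ov · V_DS − ½ V_DS²] = 3.07 × [1.29 × 1.06 − 0.5 × 1.06²] = 2.47 mA.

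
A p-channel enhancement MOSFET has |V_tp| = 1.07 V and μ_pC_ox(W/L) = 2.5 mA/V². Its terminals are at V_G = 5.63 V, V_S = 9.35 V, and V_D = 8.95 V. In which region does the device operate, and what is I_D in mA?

V_SG = V_S − V_G = 9.35 − 5.63 = 3.72 V; V_SD = V_S − V_D = 9.35 − 8.95 = 0.4 V.
V_ov = V_SG − |V_tp| = 3.72 − 1.07 = 2.65 V.
Since V_SD = 0.4 V < V_ov = 2.65 V, the device is in the triode region.
I_D = k_p [V_ov · V_SD − ½ V_SD²] = 2.5 × [2.65 × 0.4 − 0.5 × 0.4²] = 2.45 mA.

Triode; I_D = 2.45 mA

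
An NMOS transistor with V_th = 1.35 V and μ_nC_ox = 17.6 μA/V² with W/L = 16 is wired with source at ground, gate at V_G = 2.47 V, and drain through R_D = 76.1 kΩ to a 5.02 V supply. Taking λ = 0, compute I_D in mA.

V_GS = V_G = 2.47 V, so V_ov = 2.47 − 1.35 = 1.12 V.
k_n = μ_nC_ox · (W/L) = 0.2816 mA/V².
Assume saturation: I_D = ½ k_n V_ov² = 0.5 × 0.2816 × 1.12² = 0.177 mA, giving V_DS = V_DD − I_D R_D = 5.02 − 0.177 × 76.1 = -8.42 V.
But -8.42 V < V_ov = 1.12 V, so the device is actually in triode.
In triode I_D = k_n[V_ov V_DS − ½ V_DS²] and I_D = (V_DD − V_DS)/R_D. Equating: 10.7 V_DS² − 25 V_DS + 5.02 = 0, giving V_DS = 0.222 V (the root below V_ov).
I_D = (5.02 − 0.222) / 76.1 = 0.0631 mA.

I_D = 0.0631 mA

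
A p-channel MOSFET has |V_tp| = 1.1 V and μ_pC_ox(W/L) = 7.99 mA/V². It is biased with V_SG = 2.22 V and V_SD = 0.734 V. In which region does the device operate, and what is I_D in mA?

Triode; I_D = 4.42 mA

V_ov = V_SG − |V_tp| = 2.22 − 1.1 = 1.12 V.
Since V_SD = 0.734 V < V_ov = 1.12 V, the device is in the triode region.
I_D = k_p [V_ov · V_SD − ½ V_SD²] = 7.99 × [1.12 × 0.734 − 0.5 × 0.734²] = 4.42 mA.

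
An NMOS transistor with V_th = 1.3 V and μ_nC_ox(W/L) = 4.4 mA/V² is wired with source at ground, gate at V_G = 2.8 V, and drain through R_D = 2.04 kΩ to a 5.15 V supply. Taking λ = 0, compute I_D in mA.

V_GS = V_G = 2.8 V, so V_ov = 2.8 − 1.3 = 1.5 V.
Assume saturation: I_D = ½ k_n V_ov² = 0.5 × 4.4 × 1.5² = 4.95 mA, giving V_DS = V_DD − I_D R_D = 5.15 − 4.95 × 2.04 = -4.95 V.
But -4.95 V < V_ov = 1.5 V, so the device is actually in triode.
In triode I_D = k_n[V_ov V_DS − ½ V_DS²] and I_D = (V_DD − V_DS)/R_D. Equating: 4.49 V_DS² − 14.46 V_DS + 5.15 = 0, giving V_DS = 0.408 V (the root below V_ov).
I_D = (5.15 − 0.408) / 2.04 = 2.32 mA.

I_D = 2.32 mA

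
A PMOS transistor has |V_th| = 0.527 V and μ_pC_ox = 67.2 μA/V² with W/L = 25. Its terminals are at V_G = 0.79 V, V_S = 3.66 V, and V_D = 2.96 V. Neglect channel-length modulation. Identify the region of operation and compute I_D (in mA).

V_SG = V_S − V_G = 3.66 − 0.79 = 2.87 V; V_SD = V_S − V_D = 3.66 − 2.96 = 0.7 V.
k_p = μ_pC_ox · (W/L) = 1.68 mA/V².
V_ov = V_SG − |V_th| = 2.87 − 0.527 = 2.34 V.
Since V_SD = 0.7 V < V_ov = 2.34 V, the device is in the triode region.
I_D = k_p [V_ov · V_SD − ½ V_SD²] = 1.68 × [2.34 × 0.7 − 0.5 × 0.7²] = 2.34 mA.

Triode; I_D = 2.34 mA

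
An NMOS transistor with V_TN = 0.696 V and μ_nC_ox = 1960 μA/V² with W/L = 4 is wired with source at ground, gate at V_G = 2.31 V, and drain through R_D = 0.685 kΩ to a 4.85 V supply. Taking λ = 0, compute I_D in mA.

I_D = 6.20 mA

V_GS = V_G = 2.31 V, so V_ov = 2.31 − 0.696 = 1.61 V.
k_n = μ_nC_ox · (W/L) = 7.84 mA/V².
Assume saturation: I_D = ½ k_n V_ov² = 0.5 × 7.84 × 1.61² = 10.2 mA, giving V_DS = V_DD − I_D R_D = 4.85 − 10.2 × 0.685 = -2.14 V.
But -2.14 V < V_ov = 1.61 V, so the device is actually in triode.
In triode I_D = k_n[V_ov V_DS − ½ V_DS²] and I_D = (V_DD − V_DS)/R_D. Equating: 2.69 V_DS² − 9.668 V_DS + 4.85 = 0, giving V_DS = 0.602 V (the root below V_ov).
I_D = (4.85 − 0.602) / 0.685 = 6.2 mA.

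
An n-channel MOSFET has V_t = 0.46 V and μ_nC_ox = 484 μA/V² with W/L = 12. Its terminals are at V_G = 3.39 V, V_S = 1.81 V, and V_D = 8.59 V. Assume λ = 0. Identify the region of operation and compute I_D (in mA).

V_GS = V_G − V_S = 3.39 − 1.81 = 1.58 V; V_DS = V_D − V_S = 8.59 − 1.81 = 6.78 V.
k_n = μ_nC_ox · (W/L) = 5.808 mA/V².
V_ov = V_GS − V_t = 1.58 − 0.46 = 1.12 V.
Since V_DS = 6.78 V ≥ V_ov = 1.12 V, the device is in saturation.
I_D = ½ k_n V_ov² = 0.5 × 5.808 × 1.12² = 3.64 mA.

Saturation; I_D = 3.64 mA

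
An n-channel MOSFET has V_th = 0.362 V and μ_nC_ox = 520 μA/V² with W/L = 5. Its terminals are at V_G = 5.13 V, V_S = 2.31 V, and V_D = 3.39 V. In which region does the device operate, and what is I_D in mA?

Triode; I_D = 5.39 mA

V_GS = V_G − V_S = 5.13 − 2.31 = 2.82 V; V_DS = V_D − V_S = 3.39 − 2.31 = 1.08 V.
k_n = μ_nC_ox · (W/L) = 2.6 mA/V².
V_ov = V_GS − V_th = 2.82 − 0.362 = 2.46 V.
Since V_DS = 1.08 V < V_ov = 2.46 V, the device is in the triode region.
I_D = k_n [V_ov · V_DS − ½ V_DS²] = 2.6 × [2.46 × 1.08 − 0.5 × 1.08²] = 5.39 mA.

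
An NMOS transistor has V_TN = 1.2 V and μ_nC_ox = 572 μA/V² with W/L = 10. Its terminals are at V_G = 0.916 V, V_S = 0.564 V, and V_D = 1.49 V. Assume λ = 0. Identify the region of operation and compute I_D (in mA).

V_GS = V_G − V_S = 0.916 − 0.564 = 0.352 V; V_DS = V_D − V_S = 1.49 − 0.564 = 0.926 V.
V_GS = 0.352 V < V_TN = 1.2 V, so the transistor is in cutoff.

Cutoff; I_D = 0 mA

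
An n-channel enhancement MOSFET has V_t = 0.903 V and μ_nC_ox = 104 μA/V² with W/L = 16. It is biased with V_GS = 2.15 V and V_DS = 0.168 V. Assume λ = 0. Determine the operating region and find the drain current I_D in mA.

Triode; I_D = 0.325 mA

k_n = μ_nC_ox · (W/L) = 1.664 mA/V².
V_ov = V_GS − V_t = 2.15 − 0.903 = 1.25 V.
Since V_DS = 0.168 V < V_ov = 1.25 V, the device is in the triode region.
I_D = k_n [V_ov · V_DS − ½ V_DS²] = 1.664 × [1.25 × 0.168 − 0.5 × 0.168²] = 0.325 mA.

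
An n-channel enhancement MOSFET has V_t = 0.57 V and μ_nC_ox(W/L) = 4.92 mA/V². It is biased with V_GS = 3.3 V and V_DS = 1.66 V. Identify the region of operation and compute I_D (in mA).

Triode; I_D = 15.5 mA

V_ov = V_GS − V_t = 3.3 − 0.57 = 2.73 V.
Since V_DS = 1.66 V < V_ov = 2.73 V, the device is in the triode region.
I_D = k_n [V_ov · V_DS − ½ V_DS²] = 4.92 × [2.73 × 1.66 − 0.5 × 1.66²] = 15.5 mA.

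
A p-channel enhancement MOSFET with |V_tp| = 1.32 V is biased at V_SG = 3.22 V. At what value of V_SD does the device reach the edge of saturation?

V_SD,sat = 1.90 V

The boundary between triode and saturation is V_SD = V_SG − |V_tp| = V_ov.
V_ov = 3.22 − 1.32 = 1.9 V.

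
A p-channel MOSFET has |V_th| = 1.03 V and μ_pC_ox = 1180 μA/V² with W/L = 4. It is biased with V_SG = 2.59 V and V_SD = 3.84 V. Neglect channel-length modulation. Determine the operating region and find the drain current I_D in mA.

Saturation; I_D = 5.74 mA

k_p = μ_pC_ox · (W/L) = 4.72 mA/V².
V_ov = V_SG − |V_th| = 2.59 − 1.03 = 1.56 V.
Since V_SD = 3.84 V ≥ V_ov = 1.56 V, the device is in saturation.
I_D = ½ k_p V_ov² = 0.5 × 4.72 × 1.56² = 5.74 mA.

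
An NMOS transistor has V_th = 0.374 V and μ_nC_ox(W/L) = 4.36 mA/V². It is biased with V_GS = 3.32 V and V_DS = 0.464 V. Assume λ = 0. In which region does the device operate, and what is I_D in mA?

V_ov = V_GS − V_th = 3.32 − 0.374 = 2.95 V.
Since V_DS = 0.464 V < V_ov = 2.95 V, the device is in the triode region.
I_D = k_n [V_ov · V_DS − ½ V_DS²] = 4.36 × [2.95 × 0.464 − 0.5 × 0.464²] = 5.49 mA.

Triode; I_D = 5.49 mA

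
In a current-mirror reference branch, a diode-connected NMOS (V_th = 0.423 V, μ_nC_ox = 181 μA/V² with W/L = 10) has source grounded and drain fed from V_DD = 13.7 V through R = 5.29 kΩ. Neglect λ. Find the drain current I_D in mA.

With gate tied to drain, V_GS = V_DS ≥ V_GS − V_th, so the device is in saturation.
k_n = μ_nC_ox · (W/L) = 1.81 mA/V².
KCL at the drain: ½ k_n (V_GS − V_th)² = (V_DD − V_GS)/R.
Let x = V_GS − 0.423. Then 4.79 x² + x − 13.28 = 0, giving x = 1.56 V (positive root), so V_GS = 1.99 V.
I_D = (V_DD − V_GS)/R = (13.7 − 1.99) / 5.29 = 2.21 mA.

I_D = 2.21 mA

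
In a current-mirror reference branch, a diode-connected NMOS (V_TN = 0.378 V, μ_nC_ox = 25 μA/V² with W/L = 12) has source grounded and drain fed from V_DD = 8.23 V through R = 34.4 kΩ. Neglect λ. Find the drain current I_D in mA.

I_D = 0.195 mA

With gate tied to drain, V_GS = V_DS ≥ V_GS − V_TN, so the device is in saturation.
k_n = μ_nC_ox · (W/L) = 0.3 mA/V².
KCL at the drain: ½ k_n (V_GS − V_TN)² = (V_DD − V_GS)/R.
Let x = V_GS − 0.378. Then 5.16 x² + x − 7.852 = 0, giving x = 1.14 V (positive root), so V_GS = 1.52 V.
I_D = (V_DD − V_GS)/R = (8.23 − 1.52) / 34.4 = 0.195 mA.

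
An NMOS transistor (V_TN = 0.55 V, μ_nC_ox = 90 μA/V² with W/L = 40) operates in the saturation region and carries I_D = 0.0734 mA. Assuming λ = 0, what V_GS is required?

k_n = μ_nC_ox · (W/L) = 3.6 mA/V².
In saturation I_D = ½ k_n (V_GS − V_TN)², so V_GS − V_TN = √(2 I_D / k_n) = √(2 × 0.0734 / 3.6) = 0.202 V.
V_GS = 0.55 + 0.202 = 0.752 V.

V_GS = 0.752 V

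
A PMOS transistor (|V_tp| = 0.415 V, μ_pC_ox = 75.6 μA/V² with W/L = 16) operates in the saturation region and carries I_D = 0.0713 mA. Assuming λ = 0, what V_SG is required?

V_SG = 0.758 V

k_p = μ_pC_ox · (W/L) = 1.21 mA/V².
In saturation I_D = ½ k_p (V_SG − |V_tp|)², so V_SG − |V_tp| = √(2 I_D / k_p) = √(2 × 0.0713 / 1.21) = 0.343 V.
V_SG = 0.415 + 0.343 = 0.758 V.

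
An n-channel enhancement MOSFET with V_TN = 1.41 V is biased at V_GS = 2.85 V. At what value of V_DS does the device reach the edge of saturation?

V_DS,sat = 1.44 V

The boundary between triode and saturation is V_DS = V_GS − V_TN = V_ov.
V_ov = 2.85 − 1.41 = 1.44 V.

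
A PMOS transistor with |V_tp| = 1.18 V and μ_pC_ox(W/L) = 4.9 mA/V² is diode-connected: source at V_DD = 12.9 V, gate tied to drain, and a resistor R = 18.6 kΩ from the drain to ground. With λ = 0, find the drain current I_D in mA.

I_D = 0.603 mA

With gate tied to drain, V_SG = V_SD ≥ V_SG − |V_tp|, so the device is in saturation.
KCL at the drain: ½ k_p (V_SG − |V_tp|)² = (V_DD − V_SG)/R.
Let x = V_SG − 1.18. Then 45.6 x² + x − 11.72 = 0, giving x = 0.496 V (positive root), so V_SG = 1.68 V.
I_D = (V_DD − V_SG)/R = (12.9 − 1.68) / 18.6 = 0.603 mA.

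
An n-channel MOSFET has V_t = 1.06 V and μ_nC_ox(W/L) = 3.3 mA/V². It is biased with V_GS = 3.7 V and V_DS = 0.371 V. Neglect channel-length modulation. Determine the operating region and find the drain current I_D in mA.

Triode; I_D = 3.01 mA

V_ov = V_GS − V_t = 3.7 − 1.06 = 2.64 V.
Since V_DS = 0.371 V < V_ov = 2.64 V, the device is in the triode region.
I_D = k_n [V_ov · V_DS − ½ V_DS²] = 3.3 × [2.64 × 0.371 − 0.5 × 0.371²] = 3.01 mA.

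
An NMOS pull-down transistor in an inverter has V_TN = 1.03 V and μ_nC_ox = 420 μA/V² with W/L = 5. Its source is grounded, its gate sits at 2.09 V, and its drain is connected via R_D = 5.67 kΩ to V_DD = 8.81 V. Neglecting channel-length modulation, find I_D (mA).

V_GS = V_G = 2.09 V, so V_ov = 2.09 − 1.03 = 1.06 V.
k_n = μ_nC_ox · (W/L) = 2.1 mA/V².
Assume saturation: I_D = ½ k_n V_ov² = 0.5 × 2.1 × 1.06² = 1.18 mA, giving V_DS = V_DD − I_D R_D = 8.81 − 1.18 × 5.67 = 2.12 V.
V_DS = 2.12 V ≥ V_ov = 1.06 V, confirming saturation.

I_D = 1.18 mA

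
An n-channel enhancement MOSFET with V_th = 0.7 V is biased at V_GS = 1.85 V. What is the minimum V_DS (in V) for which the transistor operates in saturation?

The boundary between triode and saturation is V_DS = V_GS − V_th = V_ov.
V_ov = 1.85 − 0.7 = 1.15 V.

V_DS,sat = 1.15 V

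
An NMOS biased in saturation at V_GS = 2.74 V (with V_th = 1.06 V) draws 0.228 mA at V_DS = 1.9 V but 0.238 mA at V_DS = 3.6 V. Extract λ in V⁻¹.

λ = 0.0271 V⁻¹

With V_GS fixed, I_D ∝ (1 + λ V_DS) in saturation, so I_D2/I_D1 = (1 + λ V_DS2)/(1 + λ V_DS1).
0.238/0.228 = 1.044 = (1 + 3.6 λ)/(1 + 1.9 λ).
Solving: λ (I_D1 V_DS2 − I_D2 V_DS1) = I_D2 − I_D1, so λ = (0.238 − 0.228) / (0.228 × 3.6 − 0.238 × 1.9) = 0.01 / 0.369 = 0.0271 V⁻¹.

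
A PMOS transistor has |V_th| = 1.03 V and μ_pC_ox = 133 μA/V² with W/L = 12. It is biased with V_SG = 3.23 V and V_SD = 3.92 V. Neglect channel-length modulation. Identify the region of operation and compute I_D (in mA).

Saturation; I_D = 3.86 mA

k_p = μ_pC_ox · (W/L) = 1.596 mA/V².
V_ov = V_SG − |V_th| = 3.23 − 1.03 = 2.2 V.
Since V_SD = 3.92 V ≥ V_ov = 2.2 V, the device is in saturation.
I_D = ½ k_p V_ov² = 0.5 × 1.596 × 2.2² = 3.86 mA.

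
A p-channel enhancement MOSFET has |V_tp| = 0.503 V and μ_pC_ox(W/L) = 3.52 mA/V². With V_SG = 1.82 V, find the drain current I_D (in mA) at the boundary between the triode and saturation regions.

I_D = 3.05 mA

At the boundary V_SD = V_ov = V_SG − |V_tp| = 1.82 − 0.503 = 1.32 V.
I_D = ½ k_p V_ov² = 0.5 × 3.52 × 1.32² = 3.05 mA.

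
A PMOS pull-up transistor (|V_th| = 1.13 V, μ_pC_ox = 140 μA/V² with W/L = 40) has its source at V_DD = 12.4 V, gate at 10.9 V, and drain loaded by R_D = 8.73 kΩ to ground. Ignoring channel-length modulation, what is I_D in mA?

I_D = 0.383 mA

V_SG = V_DD − V_G = 12.4 − 10.9 = 1.5 V, so V_ov = 1.5 − 1.13 = 0.37 V.
k_p = μ_pC_ox · (W/L) = 5.6 mA/V².
Assume saturation: I_D = ½ k_p V_ov² = 0.5 × 5.6 × 0.37² = 0.383 mA, giving V_SD = V_DD − I_D R_D = 12.4 − 0.383 × 8.73 = 9.05 V.
V_SD = 9.05 V ≥ V_ov = 0.37 V, confirming saturation.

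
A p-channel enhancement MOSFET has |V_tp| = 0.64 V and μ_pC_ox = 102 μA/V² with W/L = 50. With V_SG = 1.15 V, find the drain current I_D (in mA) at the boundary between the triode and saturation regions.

At the boundary V_SD = V_ov = V_SG − |V_tp| = 1.15 − 0.64 = 0.51 V.
k_p = μ_pC_ox · (W/L) = 5.1 mA/V².
I_D = ½ k_p V_ov² = 0.5 × 5.1 × 0.51² = 0.663 mA.

I_D = 0.663 mA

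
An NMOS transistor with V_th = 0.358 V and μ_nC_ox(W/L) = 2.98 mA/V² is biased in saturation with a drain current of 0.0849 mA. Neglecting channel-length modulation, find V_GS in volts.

V_GS = 0.597 V

In saturation I_D = ½ k_n (V_GS − V_th)², so V_GS − V_th = √(2 I_D / k_n) = √(2 × 0.0849 / 2.98) = 0.239 V.
V_GS = 0.358 + 0.239 = 0.597 V.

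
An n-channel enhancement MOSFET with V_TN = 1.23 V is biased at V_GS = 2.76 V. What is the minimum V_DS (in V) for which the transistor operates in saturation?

V_DS,sat = 1.53 V

The boundary between triode and saturation is V_DS = V_GS − V_TN = V_ov.
V_ov = 2.76 − 1.23 = 1.53 V.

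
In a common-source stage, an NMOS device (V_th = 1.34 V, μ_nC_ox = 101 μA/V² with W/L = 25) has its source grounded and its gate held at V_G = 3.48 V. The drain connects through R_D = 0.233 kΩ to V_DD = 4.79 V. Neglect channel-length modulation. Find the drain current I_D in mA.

V_GS = V_G = 3.48 V, so V_ov = 3.48 − 1.34 = 2.14 V.
k_n = μ_nC_ox · (W/L) = 2.525 mA/V².
Assume saturation: I_D = ½ k_n V_ov² = 0.5 × 2.525 × 2.14² = 5.78 mA, giving V_DS = V_DD − I_D R_D = 4.79 − 5.78 × 0.233 = 3.44 V.
V_DS = 3.44 V ≥ V_ov = 2.14 V, confirming saturation.

I_D = 5.78 mA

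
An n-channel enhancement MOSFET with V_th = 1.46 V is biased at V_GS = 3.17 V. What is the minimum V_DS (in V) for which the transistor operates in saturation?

The boundary between triode and saturation is V_DS = V_GS − V_th = V_ov.
V_ov = 3.17 − 1.46 = 1.71 V.

V_DS,sat = 1.71 V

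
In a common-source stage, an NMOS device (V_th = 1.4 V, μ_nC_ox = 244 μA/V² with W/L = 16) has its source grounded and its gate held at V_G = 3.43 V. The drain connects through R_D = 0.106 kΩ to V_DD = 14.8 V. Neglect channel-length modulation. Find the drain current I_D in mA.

V_GS = V_G = 3.43 V, so V_ov = 3.43 − 1.4 = 2.03 V.
k_n = μ_nC_ox · (W/L) = 3.904 mA/V².
Assume saturation: I_D = ½ k_n V_ov² = 0.5 × 3.904 × 2.03² = 8.04 mA, giving V_DS = V_DD − I_D R_D = 14.8 − 8.04 × 0.106 = 13.9 V.
V_DS = 13.9 V ≥ V_ov = 2.03 V, confirming saturation.

I_D = 8.04 mA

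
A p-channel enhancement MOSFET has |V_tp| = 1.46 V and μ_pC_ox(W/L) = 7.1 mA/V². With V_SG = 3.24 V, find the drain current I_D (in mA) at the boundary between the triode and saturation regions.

At the boundary V_SD = V_ov = V_SG − |V_tp| = 3.24 − 1.46 = 1.78 V.
I_D = ½ k_p V_ov² = 0.5 × 7.1 × 1.78² = 11.2 mA.

I_D = 11.2 mA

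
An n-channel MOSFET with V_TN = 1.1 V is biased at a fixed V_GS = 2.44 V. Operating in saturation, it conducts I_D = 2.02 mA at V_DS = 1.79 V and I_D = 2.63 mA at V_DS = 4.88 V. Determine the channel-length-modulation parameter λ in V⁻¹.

λ = 0.118 V⁻¹

With V_GS fixed, I_D ∝ (1 + λ V_DS) in saturation, so I_D2/I_D1 = (1 + λ V_DS2)/(1 + λ V_DS1).
2.63/2.02 = 1.302 = (1 + 4.88 λ)/(1 + 1.79 λ).
Solving: λ (I_D1 V_DS2 − I_D2 V_DS1) = I_D2 − I_D1, so λ = (2.63 − 2.02) / (2.02 × 4.88 − 2.63 × 1.79) = 0.61 / 5.15 = 0.118 V⁻¹.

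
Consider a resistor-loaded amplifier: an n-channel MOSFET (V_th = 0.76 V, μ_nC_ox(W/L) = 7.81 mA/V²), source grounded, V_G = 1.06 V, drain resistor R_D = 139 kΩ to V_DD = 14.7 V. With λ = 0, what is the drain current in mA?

V_GS = V_G = 1.06 V, so V_ov = 1.06 − 0.76 = 0.3 V.
Assume saturation: I_D = ½ k_n V_ov² = 0.5 × 7.81 × 0.3² = 0.351 mA, giving V_DS = V_DD − I_D R_D = 14.7 − 0.351 × 139 = -34.2 V.
But -34.2 V < V_ov = 0.3 V, so the device is actually in triode.
In triode I_D = k_n[V_ov V_DS − ½ V_DS²] and I_D = (V_DD − V_DS)/R_D. Equating: 543 V_DS² − 326.7 V_DS + 14.7 = 0, giving V_DS = 0.049 V (the root below V_ov).
I_D = (14.7 − 0.049) / 139 = 0.105 mA.

I_D = 0.105 mA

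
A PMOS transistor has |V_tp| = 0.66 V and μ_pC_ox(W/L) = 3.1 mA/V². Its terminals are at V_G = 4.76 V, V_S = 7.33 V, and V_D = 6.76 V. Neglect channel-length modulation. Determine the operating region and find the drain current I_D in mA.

V_SG = V_S − V_G = 7.33 − 4.76 = 2.57 V; V_SD = V_S − V_D = 7.33 − 6.76 = 0.57 V.
V_ov = V_SG − |V_tp| = 2.57 − 0.66 = 1.91 V.
Since V_SD = 0.57 V < V_ov = 1.91 V, the device is in the triode region.
I_D = k_p [V_ov · V_SD − ½ V_SD²] = 3.1 × [1.91 × 0.57 − 0.5 × 0.57²] = 2.87 mA.

Triode; I_D = 2.87 mA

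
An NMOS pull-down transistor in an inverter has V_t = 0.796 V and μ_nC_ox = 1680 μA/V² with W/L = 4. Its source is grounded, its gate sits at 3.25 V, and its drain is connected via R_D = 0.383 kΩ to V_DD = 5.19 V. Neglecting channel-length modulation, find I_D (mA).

V_GS = V_G = 3.25 V, so V_ov = 3.25 − 0.796 = 2.45 V.
k_n = μ_nC_ox · (W/L) = 6.72 mA/V².
Assume saturation: I_D = ½ k_n V_ov² = 0.5 × 6.72 × 2.45² = 20.2 mA, giving V_DS = V_DD − I_D R_D = 5.19 − 20.2 × 0.383 = -2.56 V.
But -2.56 V < V_ov = 2.45 V, so the device is actually in triode.
In triode I_D = k_n[V_ov V_DS − ½ V_DS²] and I_D = (V_DD − V_DS)/R_D. Equating: 1.29 V_DS² − 7.316 V_DS + 5.19 = 0, giving V_DS = 0.831 V (the root below V_ov).
I_D = (5.19 − 0.831) / 0.383 = 11.4 mA.

I_D = 11.4 mA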